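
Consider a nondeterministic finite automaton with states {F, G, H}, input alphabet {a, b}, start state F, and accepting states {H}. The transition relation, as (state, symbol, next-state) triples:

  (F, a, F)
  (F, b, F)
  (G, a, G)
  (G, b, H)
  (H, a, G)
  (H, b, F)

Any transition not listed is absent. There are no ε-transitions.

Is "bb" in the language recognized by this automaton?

Start in {F}.
Read 'b': F→{F}; now {F}.
Read 'b': F→{F}; now {F}.
The final set {F} contains no accepting state.

No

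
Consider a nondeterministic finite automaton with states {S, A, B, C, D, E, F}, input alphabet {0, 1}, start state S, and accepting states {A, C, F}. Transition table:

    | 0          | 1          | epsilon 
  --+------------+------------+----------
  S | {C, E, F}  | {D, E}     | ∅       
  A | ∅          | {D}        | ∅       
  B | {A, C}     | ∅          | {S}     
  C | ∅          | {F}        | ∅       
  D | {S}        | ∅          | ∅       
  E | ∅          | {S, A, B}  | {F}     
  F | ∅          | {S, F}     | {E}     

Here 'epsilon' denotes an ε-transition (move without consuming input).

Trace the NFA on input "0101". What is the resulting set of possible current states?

{S, A, B, D, E, F}

Start in {S}.
Read '0': {S} → {C, E, F}.
Read '1': {C, E, F} → {S, A, B, E, F}.
Read '0': {S, A, B, E, F} → {A, C, E, F}.
Read '1': {A, C, E, F} → {S, A, B, D, E, F}.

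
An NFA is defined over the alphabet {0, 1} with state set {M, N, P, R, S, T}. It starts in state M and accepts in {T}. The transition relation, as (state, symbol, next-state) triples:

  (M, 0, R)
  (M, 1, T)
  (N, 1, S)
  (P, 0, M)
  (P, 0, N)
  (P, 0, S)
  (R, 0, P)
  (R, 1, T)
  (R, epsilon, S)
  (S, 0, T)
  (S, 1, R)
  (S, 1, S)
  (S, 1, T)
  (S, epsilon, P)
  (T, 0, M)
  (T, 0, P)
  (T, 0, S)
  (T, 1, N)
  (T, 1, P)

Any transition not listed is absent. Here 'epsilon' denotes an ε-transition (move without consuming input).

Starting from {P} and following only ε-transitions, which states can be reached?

{P}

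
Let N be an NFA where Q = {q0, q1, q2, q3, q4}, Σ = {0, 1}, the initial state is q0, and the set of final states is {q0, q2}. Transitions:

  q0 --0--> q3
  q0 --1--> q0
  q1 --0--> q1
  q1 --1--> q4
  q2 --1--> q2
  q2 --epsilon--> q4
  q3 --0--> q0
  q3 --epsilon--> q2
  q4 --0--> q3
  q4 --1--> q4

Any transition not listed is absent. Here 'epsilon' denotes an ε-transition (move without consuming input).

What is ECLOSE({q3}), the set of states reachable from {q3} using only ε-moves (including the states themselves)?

Begin with {q3}.
ε-move q3 → q2; add q2.
ε-move q2 → q4; add q4.

{q2, q3, q4}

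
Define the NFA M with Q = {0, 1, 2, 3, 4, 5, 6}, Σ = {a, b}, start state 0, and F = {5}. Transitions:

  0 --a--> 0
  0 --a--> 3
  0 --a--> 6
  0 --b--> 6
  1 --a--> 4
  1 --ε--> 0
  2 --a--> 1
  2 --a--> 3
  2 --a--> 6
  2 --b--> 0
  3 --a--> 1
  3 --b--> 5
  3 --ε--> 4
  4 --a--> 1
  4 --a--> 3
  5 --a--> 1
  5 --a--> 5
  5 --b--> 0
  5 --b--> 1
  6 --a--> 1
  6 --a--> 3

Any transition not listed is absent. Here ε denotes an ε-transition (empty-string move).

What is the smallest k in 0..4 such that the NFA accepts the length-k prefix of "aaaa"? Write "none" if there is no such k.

none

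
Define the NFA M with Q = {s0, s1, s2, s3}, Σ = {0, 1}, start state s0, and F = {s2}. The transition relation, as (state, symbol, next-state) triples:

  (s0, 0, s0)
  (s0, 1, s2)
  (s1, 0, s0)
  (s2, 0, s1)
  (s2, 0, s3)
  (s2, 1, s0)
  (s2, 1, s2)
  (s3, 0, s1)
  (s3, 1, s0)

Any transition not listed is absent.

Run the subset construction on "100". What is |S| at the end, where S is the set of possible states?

2

Start in {s0}.
Read '1': s0→{s2}; now {s2}.
Read '0': s2→{s1, s3}; now {s1, s3}.
Read '0': s1→{s0}, s3→{s1}; now {s0, s1}.
That set has 2 states.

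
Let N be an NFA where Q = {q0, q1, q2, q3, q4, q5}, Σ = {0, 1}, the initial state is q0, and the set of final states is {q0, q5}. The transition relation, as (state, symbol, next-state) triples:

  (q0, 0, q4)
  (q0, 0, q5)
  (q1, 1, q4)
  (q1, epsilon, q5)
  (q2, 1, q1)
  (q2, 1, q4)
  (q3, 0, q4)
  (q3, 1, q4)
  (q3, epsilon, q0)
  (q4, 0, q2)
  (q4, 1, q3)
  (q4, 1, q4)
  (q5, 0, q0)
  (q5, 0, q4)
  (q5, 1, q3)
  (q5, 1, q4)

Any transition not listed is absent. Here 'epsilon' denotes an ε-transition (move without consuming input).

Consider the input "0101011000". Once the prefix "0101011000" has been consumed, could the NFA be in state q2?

Yes

Start in {q0}.
Read '0': q0→{q4, q5}; now {q4, q5}.
Read '1': q4→{q3, q4}, q5→{q3, q4}; union {q3, q4}; ε-closure = {q0, q3, q4}.
Read '0': q0→{q4, q5}, q3→{q4}, q4→{q2}; now {q2, q4, q5}.
Read '1': q2→{q1, q4}, q4→{q3, q4}, q5→{q3, q4}; union {q1, q3, q4}; ε-closure = {q0, q1, q3, q4, q5}.
Read '0': q0→{q4, q5}, q1→∅, q3→{q4}, q4→{q2}, q5→{q0, q4}; now {q0, q2, q4, q5}.
Read '1': q0→∅, q2→{q1, q4}, q4→{q3, q4}, q5→{q3, q4}; union {q1, q3, q4}; ε-closure = {q0, q1, q3, q4, q5}.
Read '1': q0→∅, q1→{q4}, q3→{q4}, q4→{q3, q4}, q5→{q3, q4}; union {q3, q4}; ε-closure = {q0, q3, q4}.
Read '0': q0→{q4, q5}, q3→{q4}, q4→{q2}; now {q2, q4, q5}.
Read '0': q2→∅, q4→{q2}, q5→{q0, q4}; now {q0, q2, q4}.
Read '0': q0→{q4, q5}, q2→∅, q4→{q2}; now {q2, q4, q5}.
State q2 is in {q2, q4, q5}.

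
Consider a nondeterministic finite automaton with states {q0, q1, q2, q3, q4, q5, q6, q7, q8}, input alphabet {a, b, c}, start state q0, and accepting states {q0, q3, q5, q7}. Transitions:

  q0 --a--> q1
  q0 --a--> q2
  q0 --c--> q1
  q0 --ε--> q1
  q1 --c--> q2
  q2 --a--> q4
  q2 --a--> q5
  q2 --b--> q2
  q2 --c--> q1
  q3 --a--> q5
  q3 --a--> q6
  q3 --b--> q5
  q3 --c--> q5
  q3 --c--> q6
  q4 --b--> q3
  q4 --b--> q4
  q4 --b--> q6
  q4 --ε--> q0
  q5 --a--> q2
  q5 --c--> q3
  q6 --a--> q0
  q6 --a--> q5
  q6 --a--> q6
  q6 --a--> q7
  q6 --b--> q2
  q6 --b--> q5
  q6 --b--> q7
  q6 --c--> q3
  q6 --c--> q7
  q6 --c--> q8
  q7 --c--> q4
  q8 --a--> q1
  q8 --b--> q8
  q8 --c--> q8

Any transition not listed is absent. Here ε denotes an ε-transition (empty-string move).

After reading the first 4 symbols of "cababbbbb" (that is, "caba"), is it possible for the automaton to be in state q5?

Yes

Start: ε-closure({q0}) = {q0, q1}.
Read 'c': {q0, q1} → {q1, q2}.
Read 'a': {q1, q2} → {q0, q1, q4, q5}.
Read 'b': {q0, q1, q4, q5} → {q0, q1, q3, q4, q6}.
Read 'a': {q0, q1, q3, q4, q6} → {q0, q1, q2, q5, q6, q7}.
State q5 is in {q0, q1, q2, q5, q6, q7}.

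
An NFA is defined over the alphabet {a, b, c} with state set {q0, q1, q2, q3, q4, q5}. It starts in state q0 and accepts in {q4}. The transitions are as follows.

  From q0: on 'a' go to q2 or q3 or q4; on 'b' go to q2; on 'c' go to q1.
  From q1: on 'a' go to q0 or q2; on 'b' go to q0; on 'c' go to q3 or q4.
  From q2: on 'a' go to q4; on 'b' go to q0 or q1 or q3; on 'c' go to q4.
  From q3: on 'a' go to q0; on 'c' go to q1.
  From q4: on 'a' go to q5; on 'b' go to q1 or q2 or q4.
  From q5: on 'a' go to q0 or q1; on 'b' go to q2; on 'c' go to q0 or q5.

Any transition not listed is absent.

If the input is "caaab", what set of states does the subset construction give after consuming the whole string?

{q1, q2, q4}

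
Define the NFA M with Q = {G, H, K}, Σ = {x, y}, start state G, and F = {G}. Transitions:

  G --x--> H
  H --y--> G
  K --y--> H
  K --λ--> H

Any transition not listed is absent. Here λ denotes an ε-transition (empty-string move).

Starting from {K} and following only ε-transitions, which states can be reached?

Begin with {K}.
ε-move K → H; add H.

{H, K}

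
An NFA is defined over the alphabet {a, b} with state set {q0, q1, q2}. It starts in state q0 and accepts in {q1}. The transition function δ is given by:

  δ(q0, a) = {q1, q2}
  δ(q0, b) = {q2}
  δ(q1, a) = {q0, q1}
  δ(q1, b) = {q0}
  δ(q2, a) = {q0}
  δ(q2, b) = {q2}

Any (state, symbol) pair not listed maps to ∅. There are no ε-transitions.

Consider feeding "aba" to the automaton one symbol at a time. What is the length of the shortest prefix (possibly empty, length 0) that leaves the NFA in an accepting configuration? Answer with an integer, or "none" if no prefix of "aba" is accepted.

1

Start in {q0}.
Read 'a': {q0} → {q1, q2}.
None of the earlier sets intersect F, but {q1, q2} does.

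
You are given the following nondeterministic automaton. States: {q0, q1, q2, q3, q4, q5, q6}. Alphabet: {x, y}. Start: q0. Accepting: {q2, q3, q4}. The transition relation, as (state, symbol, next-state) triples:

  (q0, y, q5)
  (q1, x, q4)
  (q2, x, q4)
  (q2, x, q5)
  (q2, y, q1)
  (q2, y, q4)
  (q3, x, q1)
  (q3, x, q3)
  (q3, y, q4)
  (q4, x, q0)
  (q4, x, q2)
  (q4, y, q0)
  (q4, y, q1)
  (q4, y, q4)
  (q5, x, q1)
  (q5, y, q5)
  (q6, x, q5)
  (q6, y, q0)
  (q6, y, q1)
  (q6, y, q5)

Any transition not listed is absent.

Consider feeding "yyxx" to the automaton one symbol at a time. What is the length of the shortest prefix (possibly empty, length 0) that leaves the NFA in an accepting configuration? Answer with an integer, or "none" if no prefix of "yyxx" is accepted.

Start in {q0}.
Read 'y': q0→{q5}; now {q5}.
Read 'y': q5→{q5}; now {q5}.
Read 'x': q5→{q1}; now {q1}.
Read 'x': q1→{q4}; now {q4}.
None of the earlier sets intersect F, but {q4} does.

4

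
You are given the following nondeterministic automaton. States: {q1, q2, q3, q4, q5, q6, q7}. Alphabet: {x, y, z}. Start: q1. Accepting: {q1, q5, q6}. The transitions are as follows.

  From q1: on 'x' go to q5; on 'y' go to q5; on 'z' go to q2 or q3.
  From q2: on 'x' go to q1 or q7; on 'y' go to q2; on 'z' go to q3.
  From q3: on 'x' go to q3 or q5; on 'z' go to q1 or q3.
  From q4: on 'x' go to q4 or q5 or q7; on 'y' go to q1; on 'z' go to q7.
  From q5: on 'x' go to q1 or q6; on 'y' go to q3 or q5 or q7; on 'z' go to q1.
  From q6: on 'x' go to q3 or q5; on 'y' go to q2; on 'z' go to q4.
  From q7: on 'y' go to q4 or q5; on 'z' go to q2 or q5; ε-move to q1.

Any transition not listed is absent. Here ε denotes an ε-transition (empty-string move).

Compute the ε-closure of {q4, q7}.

Begin with {q4, q7}.
ε-move q7 → q1; add q1.

{q1, q4, q7}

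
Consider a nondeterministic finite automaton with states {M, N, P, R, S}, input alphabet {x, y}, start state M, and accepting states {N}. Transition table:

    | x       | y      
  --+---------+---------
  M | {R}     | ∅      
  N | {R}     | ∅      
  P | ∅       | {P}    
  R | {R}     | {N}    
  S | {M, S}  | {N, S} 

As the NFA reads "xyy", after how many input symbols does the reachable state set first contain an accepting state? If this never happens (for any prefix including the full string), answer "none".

Start in {M}.
Read 'x': {M} → {R}.
Read 'y': {R} → {N}.
None of the earlier sets intersect F, but {N} does.

2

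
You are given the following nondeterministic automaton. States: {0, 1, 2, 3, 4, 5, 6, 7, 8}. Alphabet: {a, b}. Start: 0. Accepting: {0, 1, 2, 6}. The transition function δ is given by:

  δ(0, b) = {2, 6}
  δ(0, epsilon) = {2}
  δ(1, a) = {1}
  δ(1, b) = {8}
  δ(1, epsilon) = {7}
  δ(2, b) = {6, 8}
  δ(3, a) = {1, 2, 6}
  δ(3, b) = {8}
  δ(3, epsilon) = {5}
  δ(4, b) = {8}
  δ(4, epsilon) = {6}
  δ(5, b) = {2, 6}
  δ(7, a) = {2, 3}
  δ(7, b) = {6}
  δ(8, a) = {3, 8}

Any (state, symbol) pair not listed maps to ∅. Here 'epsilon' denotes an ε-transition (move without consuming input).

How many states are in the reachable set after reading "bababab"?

Start: ε-closure({0}) = {0, 2}.
Read 'b': 0→{2, 6}, 2→{6, 8}; now {2, 6, 8}.
Read 'a': 2→∅, 6→∅, 8→{3, 8}; union {3, 8}; ε-closure = {3, 5, 8}.
Read 'b': 3→{8}, 5→{2, 6}, 8→∅; now {2, 6, 8}.
Read 'a': 2→∅, 6→∅, 8→{3, 8}; union {3, 8}; ε-closure = {3, 5, 8}.
Read 'b': 3→{8}, 5→{2, 6}, 8→∅; now {2, 6, 8}.
Read 'a': 2→∅, 6→∅, 8→{3, 8}; union {3, 8}; ε-closure = {3, 5, 8}.
Read 'b': 3→{8}, 5→{2, 6}, 8→∅; now {2, 6, 8}.
That set has 3 states.

3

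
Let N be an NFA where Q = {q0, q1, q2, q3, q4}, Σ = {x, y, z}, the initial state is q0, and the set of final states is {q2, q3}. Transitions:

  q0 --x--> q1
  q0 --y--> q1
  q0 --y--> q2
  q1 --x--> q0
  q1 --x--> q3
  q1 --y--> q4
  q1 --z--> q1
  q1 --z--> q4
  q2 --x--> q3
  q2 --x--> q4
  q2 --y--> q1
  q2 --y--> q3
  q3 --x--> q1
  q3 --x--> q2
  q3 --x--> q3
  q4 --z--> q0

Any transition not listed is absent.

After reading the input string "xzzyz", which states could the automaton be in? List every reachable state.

{q0, q1, q4}

Start in {q0}.
Read 'x': q0→{q1}; now {q1}.
Read 'z': q1→{q1, q4}; now {q1, q4}.
Read 'z': q1→{q1, q4}, q4→{q0}; now {q0, q1, q4}.
Read 'y': q0→{q1, q2}, q1→{q4}, q4→∅; now {q1, q2, q4}.
Read 'z': q1→{q1, q4}, q2→∅, q4→{q0}; now {q0, q1, q4}.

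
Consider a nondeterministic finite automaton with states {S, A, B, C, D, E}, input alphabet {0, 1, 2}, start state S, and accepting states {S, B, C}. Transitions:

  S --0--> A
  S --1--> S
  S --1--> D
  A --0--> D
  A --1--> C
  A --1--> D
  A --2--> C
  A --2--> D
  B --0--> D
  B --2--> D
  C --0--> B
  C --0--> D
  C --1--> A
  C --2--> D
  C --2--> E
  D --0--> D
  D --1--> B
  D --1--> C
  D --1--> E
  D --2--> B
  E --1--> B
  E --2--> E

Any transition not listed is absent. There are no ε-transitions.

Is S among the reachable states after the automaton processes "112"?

Start in {S}.
Read '1': S→{S, D}; now {S, D}.
Read '1': S→{S, D}, D→{B, C, E}; now {S, B, C, D, E}.
Read '2': S→∅, B→{D}, C→{D, E}, D→{B}, E→{E}; now {B, D, E}.
State S is not in {B, D, E}.

No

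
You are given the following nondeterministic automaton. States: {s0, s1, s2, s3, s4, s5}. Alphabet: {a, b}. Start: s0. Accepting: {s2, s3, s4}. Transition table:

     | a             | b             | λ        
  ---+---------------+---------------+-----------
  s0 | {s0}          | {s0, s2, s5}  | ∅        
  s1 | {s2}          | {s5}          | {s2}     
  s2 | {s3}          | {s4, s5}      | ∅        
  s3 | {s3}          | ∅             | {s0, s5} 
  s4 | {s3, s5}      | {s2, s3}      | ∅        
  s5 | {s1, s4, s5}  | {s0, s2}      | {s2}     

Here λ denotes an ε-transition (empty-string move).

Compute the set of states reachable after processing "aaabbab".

{s0, s2, s3, s4, s5}

Start in {s0}.
Read 'a': {s0} → {s0}.
Read 'a': {s0} → {s0}.
Read 'a': {s0} → {s0}.
Read 'b': {s0} → {s0, s2, s5}.
Read 'b': {s0, s2, s5} → {s0, s2, s4, s5}.
Read 'a': {s0, s2, s4, s5} → {s0, s1, s2, s3, s4, s5}.
Read 'b': {s0, s1, s2, s3, s4, s5} → {s0, s2, s3, s4, s5}.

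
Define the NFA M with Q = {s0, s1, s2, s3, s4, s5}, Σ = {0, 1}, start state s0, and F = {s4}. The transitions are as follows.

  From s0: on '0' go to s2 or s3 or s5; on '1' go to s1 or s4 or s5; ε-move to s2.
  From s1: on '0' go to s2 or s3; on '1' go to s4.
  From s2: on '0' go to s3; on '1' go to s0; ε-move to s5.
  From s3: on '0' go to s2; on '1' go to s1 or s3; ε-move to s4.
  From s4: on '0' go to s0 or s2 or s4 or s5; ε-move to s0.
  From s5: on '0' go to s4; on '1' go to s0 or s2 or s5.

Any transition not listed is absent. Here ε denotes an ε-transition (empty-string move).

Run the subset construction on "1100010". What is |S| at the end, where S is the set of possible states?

5

Start: ε-closure({s0}) = {s0, s2, s5}.
Read '1': {s0, s2, s5} → {s0, s1, s2, s4, s5}.
Read '1': {s0, s1, s2, s4, s5} → {s0, s1, s2, s4, s5}.
Read '0': {s0, s1, s2, s4, s5} → {s0, s2, s3, s4, s5}.
Read '0': {s0, s2, s3, s4, s5} → {s0, s2, s3, s4, s5}.
Read '0': {s0, s2, s3, s4, s5} → {s0, s2, s3, s4, s5}.
Read '1': {s0, s2, s3, s4, s5} → {s0, s1, s2, s3, s4, s5}.
Read '0': {s0, s1, s2, s3, s4, s5} → {s0, s2, s3, s4, s5}.
That set has 5 states.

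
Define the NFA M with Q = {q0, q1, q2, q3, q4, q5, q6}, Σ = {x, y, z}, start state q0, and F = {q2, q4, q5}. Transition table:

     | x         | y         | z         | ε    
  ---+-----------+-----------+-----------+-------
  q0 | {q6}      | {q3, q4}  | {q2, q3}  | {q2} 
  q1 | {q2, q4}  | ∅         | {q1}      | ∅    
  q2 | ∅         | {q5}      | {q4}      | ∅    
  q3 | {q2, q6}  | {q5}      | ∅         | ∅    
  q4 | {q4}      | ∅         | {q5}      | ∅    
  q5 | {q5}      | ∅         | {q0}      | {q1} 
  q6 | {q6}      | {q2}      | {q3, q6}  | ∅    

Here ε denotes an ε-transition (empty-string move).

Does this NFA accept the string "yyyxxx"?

No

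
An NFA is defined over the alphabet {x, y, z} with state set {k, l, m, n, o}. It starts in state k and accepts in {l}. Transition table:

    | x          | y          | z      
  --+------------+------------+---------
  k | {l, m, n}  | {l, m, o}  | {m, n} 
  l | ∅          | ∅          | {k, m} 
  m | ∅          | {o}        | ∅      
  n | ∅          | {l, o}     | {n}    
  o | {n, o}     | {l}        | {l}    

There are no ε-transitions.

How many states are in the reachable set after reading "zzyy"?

Start in {k}.
Read 'z': k→{m, n}; now {m, n}.
Read 'z': m→∅, n→{n}; now {n}.
Read 'y': n→{l, o}; now {l, o}.
Read 'y': l→∅, o→{l}; now {l}.
That set has 1 state.

1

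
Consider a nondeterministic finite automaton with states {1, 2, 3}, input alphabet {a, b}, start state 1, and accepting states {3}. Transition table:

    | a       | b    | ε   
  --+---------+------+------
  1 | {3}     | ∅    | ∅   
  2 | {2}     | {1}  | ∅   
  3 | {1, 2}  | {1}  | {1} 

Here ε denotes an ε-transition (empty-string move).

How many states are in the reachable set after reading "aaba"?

Start in {1}.
Read 'a': 1→{3}; union {3}; ε-closure = {1, 3}.
Read 'a': 1→{3}, 3→{1, 2}; now {1, 2, 3}.
Read 'b': 1→∅, 2→{1}, 3→{1}; now {1}.
Read 'a': 1→{3}; union {3}; ε-closure = {1, 3}.
That set has 2 states.

2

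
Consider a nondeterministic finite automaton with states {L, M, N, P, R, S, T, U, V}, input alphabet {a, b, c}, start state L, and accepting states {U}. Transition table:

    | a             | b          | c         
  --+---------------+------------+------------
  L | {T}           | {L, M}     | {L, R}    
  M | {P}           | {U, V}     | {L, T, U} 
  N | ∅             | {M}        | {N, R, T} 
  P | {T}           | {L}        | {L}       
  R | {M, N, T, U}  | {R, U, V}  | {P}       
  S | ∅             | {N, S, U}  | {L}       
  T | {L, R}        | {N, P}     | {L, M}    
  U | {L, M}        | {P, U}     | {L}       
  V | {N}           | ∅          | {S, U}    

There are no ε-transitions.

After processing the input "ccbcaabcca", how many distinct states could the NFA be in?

7

Start in {L}.
Read 'c': {L} → {L, R}.
Read 'c': {L, R} → {L, P, R}.
Read 'b': {L, P, R} → {L, M, R, U, V}.
Read 'c': {L, M, R, U, V} → {L, P, R, S, T, U}.
Read 'a': {L, P, R, S, T, U} → {L, M, N, R, T, U}.
Read 'a': {L, M, N, R, T, U} → {L, M, N, P, R, T, U}.
Read 'b': {L, M, N, P, R, T, U} → {L, M, N, P, R, U, V}.
Read 'c': {L, M, N, P, R, U, V} → {L, N, P, R, S, T, U}.
Read 'c': {L, N, P, R, S, T, U} → {L, M, N, P, R, T}.
Read 'a': {L, M, N, P, R, T} → {L, M, N, P, R, T, U}.
That set has 7 states.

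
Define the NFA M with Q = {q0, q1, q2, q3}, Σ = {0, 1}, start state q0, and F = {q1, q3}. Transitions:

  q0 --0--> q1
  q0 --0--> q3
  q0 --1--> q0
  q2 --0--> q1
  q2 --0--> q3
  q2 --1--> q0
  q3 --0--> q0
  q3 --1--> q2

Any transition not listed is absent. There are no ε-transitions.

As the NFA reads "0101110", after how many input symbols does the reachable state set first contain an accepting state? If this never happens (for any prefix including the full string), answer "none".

1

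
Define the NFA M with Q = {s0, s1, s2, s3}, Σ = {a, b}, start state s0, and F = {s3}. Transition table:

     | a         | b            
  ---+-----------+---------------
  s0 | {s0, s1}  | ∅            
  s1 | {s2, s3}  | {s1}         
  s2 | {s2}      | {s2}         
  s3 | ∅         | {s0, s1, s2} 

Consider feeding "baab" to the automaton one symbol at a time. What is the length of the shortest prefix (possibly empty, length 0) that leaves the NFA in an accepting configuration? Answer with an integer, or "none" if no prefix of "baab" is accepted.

none

Start in {s0}.
Read 'b': s0→∅; now ∅.
The set is empty and remains empty for the remaining 3 symbols.
No reachable set along the way intersects F.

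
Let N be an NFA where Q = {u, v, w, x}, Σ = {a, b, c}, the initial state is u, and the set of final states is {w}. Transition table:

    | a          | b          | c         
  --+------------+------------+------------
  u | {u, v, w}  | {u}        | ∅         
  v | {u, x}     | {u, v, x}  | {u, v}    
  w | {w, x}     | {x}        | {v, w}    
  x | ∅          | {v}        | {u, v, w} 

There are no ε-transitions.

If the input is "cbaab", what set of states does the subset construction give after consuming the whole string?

∅

Start in {u}.
Read 'c': {u} → ∅.
The set is empty and remains empty for the remaining 4 symbols.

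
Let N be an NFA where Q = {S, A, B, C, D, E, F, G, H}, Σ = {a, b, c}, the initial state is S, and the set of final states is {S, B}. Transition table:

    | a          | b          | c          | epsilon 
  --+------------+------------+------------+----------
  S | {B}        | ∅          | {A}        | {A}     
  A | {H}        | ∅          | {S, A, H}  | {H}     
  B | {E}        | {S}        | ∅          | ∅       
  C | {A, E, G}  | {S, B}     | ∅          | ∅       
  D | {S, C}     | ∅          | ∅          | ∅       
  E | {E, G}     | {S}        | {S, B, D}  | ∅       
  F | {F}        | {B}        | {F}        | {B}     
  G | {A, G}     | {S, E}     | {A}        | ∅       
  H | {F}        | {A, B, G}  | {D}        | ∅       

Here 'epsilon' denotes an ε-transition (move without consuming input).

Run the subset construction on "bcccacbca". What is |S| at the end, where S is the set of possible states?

Start: ε-closure({S}) = {S, A, H}.
Read 'b': {S, A, H} → {A, B, G, H}.
Read 'c': {A, B, G, H} → {S, A, D, H}.
Read 'c': {S, A, D, H} → {S, A, D, H}.
Read 'c': {S, A, D, H} → {S, A, D, H}.
Read 'a': {S, A, D, H} → {S, A, B, C, F, H}.
Read 'c': {S, A, B, C, F, H} → {S, A, B, D, F, H}.
Read 'b': {S, A, B, D, F, H} → {S, A, B, G, H}.
Read 'c': {S, A, B, G, H} → {S, A, D, H}.
Read 'a': {S, A, D, H} → {S, A, B, C, F, H}.
That set has 6 states.

6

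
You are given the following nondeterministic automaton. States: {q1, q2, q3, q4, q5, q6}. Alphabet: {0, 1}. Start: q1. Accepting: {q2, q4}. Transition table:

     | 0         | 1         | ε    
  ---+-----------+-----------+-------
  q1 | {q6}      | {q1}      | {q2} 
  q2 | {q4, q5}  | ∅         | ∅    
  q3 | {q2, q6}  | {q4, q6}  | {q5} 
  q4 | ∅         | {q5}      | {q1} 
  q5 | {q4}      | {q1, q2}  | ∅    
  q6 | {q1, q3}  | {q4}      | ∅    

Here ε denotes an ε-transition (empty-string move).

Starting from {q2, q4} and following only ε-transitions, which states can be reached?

Begin with {q2, q4}.
ε-move q4 → q1; add q1.

{q1, q2, q4}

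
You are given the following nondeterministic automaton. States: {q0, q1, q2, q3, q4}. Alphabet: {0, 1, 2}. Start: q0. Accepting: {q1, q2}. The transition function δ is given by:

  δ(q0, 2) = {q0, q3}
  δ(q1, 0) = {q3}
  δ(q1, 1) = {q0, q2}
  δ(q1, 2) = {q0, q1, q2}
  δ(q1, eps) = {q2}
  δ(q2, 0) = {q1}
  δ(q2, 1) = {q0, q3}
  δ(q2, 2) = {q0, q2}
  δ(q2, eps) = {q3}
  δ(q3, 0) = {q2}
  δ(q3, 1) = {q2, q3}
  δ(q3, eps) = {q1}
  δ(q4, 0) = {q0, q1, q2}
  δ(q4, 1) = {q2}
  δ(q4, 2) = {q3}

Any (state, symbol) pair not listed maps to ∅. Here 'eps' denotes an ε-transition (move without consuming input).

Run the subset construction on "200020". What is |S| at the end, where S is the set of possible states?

Start in {q0}.
Read '2': q0→{q0, q3}; union {q0, q3}; ε-closure = {q0, q1, q2, q3}.
Read '0': q0→∅, q1→{q3}, q2→{q1}, q3→{q2}; now {q1, q2, q3}.
Read '0': q1→{q3}, q2→{q1}, q3→{q2}; now {q1, q2, q3}.
Read '0': q1→{q3}, q2→{q1}, q3→{q2}; now {q1, q2, q3}.
Read '2': q1→{q0, q1, q2}, q2→{q0, q2}, q3→∅; union {q0, q1, q2}; ε-closure = {q0, q1, q2, q3}.
Read '0': q0→∅, q1→{q3}, q2→{q1}, q3→{q2}; now {q1, q2, q3}.
That set has 3 states.

3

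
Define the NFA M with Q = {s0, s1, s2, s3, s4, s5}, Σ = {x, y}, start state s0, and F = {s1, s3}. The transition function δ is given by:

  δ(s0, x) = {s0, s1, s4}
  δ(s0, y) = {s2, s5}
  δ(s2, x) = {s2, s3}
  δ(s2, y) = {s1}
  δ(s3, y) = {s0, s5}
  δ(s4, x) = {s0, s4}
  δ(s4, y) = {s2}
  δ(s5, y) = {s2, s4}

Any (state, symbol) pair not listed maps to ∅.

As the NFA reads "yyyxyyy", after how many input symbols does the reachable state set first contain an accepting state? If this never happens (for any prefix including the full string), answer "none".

Start in {s0}.
Read 'y': s0→{s2, s5}; now {s2, s5}.
Read 'y': s2→{s1}, s5→{s2, s4}; now {s1, s2, s4}.
None of the earlier sets intersect F, but {s1, s2, s4} does.

2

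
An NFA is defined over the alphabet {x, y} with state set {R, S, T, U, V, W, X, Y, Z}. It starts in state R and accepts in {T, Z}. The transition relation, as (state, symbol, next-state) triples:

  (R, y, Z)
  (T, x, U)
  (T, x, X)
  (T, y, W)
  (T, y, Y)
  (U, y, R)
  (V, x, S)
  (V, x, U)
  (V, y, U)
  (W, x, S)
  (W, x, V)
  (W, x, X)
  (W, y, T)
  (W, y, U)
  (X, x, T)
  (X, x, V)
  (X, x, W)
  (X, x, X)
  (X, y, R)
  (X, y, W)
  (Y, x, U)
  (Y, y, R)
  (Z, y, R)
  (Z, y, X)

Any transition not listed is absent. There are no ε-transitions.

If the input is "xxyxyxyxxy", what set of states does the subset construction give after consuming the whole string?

∅

Start in {R}.
Read 'x': R→∅; now ∅.
The set is empty and remains empty for the remaining 9 symbols.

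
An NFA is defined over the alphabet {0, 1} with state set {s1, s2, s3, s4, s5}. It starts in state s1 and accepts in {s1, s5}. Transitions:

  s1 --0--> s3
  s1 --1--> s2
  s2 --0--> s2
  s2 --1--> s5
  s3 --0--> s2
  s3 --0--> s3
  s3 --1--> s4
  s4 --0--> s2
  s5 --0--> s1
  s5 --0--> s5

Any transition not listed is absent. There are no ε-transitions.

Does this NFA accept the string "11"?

Start in {s1}.
Read '1': s1→{s2}; now {s2}.
Read '1': s2→{s5}; now {s5}.
The final set {s5} contains the accepting state s5.

Yes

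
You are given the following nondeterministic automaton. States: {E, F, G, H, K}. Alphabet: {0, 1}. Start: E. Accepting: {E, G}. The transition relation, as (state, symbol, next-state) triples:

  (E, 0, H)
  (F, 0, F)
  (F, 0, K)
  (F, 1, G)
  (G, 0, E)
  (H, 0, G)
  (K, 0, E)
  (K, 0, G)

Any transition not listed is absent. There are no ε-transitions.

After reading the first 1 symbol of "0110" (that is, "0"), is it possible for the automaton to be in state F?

Start in {E}.
Read '0': E→{H}; now {H}.
State F is not in {H}.

No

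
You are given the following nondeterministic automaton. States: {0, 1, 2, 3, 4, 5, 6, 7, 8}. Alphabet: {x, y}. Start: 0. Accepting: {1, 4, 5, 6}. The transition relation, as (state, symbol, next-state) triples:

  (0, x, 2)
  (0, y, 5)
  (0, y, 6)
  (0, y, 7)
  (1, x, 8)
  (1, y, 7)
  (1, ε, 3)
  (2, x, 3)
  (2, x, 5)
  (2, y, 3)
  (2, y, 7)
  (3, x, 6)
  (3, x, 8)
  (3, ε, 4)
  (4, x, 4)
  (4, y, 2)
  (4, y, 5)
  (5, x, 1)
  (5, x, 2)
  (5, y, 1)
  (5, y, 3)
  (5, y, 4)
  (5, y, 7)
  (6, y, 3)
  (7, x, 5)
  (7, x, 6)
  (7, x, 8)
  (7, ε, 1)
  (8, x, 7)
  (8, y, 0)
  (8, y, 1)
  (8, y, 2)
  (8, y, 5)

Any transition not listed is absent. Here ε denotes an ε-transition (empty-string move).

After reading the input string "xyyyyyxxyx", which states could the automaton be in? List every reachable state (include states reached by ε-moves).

{1, 2, 3, 4, 5, 6, 8}

Start in {0}.
Read 'x': {0} → {2}.
Read 'y': {2} → {1, 3, 4, 7}.
Read 'y': {1, 3, 4, 7} → {1, 2, 3, 4, 5, 7}.
Read 'y': {1, 2, 3, 4, 5, 7} → {1, 2, 3, 4, 5, 7}.
Read 'y': {1, 2, 3, 4, 5, 7} → {1, 2, 3, 4, 5, 7}.
Read 'y': {1, 2, 3, 4, 5, 7} → {1, 2, 3, 4, 5, 7}.
Read 'x': {1, 2, 3, 4, 5, 7} → {1, 2, 3, 4, 5, 6, 8}.
Read 'x': {1, 2, 3, 4, 5, 6, 8} → {1, 2, 3, 4, 5, 6, 7, 8}.
Read 'y': {1, 2, 3, 4, 5, 6, 7, 8} → {0, 1, 2, 3, 4, 5, 7}.
Read 'x': {0, 1, 2, 3, 4, 5, 7} → {1, 2, 3, 4, 5, 6, 8}.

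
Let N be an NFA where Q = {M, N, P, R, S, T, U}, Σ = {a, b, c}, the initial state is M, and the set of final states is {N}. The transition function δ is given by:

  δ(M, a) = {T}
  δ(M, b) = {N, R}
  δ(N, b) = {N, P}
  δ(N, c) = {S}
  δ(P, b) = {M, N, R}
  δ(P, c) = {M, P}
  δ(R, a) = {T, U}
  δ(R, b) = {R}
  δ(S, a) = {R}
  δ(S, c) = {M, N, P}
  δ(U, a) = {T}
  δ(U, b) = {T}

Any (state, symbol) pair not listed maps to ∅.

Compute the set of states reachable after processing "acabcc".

∅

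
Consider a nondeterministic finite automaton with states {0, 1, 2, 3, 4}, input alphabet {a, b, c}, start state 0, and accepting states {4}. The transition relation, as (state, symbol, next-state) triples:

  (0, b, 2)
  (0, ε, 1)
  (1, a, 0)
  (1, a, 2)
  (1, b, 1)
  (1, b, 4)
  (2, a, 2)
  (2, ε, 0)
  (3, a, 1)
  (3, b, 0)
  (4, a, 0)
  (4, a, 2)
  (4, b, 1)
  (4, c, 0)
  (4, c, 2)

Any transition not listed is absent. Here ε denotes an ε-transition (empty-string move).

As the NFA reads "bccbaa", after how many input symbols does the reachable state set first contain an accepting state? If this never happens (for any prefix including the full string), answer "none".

1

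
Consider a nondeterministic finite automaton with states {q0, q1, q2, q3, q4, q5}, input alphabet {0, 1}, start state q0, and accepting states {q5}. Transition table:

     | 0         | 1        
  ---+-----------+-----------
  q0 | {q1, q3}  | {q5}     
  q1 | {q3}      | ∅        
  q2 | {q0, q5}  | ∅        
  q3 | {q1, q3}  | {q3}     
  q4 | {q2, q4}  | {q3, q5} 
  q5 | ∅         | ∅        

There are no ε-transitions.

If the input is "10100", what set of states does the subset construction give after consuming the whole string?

Start in {q0}.
Read '1': q0→{q5}; now {q5}.
Read '0': q5→∅; now ∅.
The set is empty and remains empty for the remaining 3 symbols.

∅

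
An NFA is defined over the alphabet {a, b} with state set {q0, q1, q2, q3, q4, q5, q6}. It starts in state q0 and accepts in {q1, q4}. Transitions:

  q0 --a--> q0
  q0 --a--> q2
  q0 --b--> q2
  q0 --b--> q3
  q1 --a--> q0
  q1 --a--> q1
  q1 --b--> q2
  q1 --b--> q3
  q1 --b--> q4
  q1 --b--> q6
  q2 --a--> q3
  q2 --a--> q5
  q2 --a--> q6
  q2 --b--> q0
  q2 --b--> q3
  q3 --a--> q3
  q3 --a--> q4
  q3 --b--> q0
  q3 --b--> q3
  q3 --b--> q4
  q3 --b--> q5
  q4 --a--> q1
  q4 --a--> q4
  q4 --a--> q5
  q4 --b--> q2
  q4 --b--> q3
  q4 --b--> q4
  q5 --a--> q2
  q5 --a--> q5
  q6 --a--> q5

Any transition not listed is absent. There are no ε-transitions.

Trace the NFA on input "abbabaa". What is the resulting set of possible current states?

{q0, q1, q2, q3, q4, q5, q6}

Start in {q0}.
Read 'a': {q0} → {q0, q2}.
Read 'b': {q0, q2} → {q0, q2, q3}.
Read 'b': {q0, q2, q3} → {q0, q2, q3, q4, q5}.
Read 'a': {q0, q2, q3, q4, q5} → {q0, q1, q2, q3, q4, q5, q6}.
Read 'b': {q0, q1, q2, q3, q4, q5, q6} → {q0, q2, q3, q4, q5, q6}.
Read 'a': {q0, q2, q3, q4, q5, q6} → {q0, q1, q2, q3, q4, q5, q6}.
Read 'a': {q0, q1, q2, q3, q4, q5, q6} → {q0, q1, q2, q3, q4, q5, q6}.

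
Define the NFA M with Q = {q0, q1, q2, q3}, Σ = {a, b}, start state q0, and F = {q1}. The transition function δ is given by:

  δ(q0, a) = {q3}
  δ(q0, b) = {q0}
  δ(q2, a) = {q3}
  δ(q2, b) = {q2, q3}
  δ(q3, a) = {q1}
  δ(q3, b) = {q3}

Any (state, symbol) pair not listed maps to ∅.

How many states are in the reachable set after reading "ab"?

1

Start in {q0}.
Read 'a': {q0} → {q3}.
Read 'b': {q3} → {q3}.
That set has 1 state.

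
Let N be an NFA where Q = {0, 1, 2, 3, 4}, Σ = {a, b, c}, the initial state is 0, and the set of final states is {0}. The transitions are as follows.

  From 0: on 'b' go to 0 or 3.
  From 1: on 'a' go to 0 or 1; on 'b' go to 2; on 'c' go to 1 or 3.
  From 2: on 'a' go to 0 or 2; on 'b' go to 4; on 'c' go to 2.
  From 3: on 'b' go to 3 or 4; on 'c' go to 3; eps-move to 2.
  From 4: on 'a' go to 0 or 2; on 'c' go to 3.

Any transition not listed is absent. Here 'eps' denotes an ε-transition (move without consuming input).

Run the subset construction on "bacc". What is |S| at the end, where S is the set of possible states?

1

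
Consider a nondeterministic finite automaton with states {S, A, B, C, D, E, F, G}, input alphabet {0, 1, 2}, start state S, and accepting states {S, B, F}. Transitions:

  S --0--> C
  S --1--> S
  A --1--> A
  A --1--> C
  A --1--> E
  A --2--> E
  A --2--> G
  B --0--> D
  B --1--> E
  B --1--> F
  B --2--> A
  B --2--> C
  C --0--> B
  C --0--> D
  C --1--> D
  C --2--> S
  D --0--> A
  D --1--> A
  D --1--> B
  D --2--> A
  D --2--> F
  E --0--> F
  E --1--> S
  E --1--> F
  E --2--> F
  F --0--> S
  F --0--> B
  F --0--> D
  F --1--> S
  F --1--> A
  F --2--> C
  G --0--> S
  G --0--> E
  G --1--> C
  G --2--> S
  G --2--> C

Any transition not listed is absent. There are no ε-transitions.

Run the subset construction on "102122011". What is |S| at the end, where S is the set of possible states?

0

Start in {S}.
Read '1': {S} → {S}.
Read '0': {S} → {C}.
Read '2': {C} → {S}.
Read '1': {S} → {S}.
Read '2': {S} → ∅.
The set is empty and remains empty for the remaining 4 symbols.
That set has 0 states.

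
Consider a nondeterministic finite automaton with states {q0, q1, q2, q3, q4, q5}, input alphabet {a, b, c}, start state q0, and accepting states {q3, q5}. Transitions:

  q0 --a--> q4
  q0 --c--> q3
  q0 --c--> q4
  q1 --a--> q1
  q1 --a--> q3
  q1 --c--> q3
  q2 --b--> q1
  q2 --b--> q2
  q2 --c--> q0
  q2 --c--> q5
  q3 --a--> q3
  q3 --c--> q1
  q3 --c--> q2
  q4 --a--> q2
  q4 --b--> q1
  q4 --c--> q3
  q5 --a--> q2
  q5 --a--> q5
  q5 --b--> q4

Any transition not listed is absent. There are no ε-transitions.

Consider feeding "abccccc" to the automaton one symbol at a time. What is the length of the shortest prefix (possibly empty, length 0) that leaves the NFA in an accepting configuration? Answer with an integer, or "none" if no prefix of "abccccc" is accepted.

Start in {q0}.
Read 'a': {q0} → {q4}.
Read 'b': {q4} → {q1}.
Read 'c': {q1} → {q3}.
None of the earlier sets intersect F, but {q3} does.

3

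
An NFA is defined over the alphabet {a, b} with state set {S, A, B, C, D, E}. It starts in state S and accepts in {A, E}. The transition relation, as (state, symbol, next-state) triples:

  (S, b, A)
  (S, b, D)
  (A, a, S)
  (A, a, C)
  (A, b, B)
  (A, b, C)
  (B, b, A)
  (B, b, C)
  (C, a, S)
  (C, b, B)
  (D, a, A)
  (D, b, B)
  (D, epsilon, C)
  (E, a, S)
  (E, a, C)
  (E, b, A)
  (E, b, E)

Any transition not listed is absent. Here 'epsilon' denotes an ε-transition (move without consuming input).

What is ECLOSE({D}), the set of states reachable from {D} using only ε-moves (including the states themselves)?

Begin with {D}.
ε-move D → C; add C.

{C, D}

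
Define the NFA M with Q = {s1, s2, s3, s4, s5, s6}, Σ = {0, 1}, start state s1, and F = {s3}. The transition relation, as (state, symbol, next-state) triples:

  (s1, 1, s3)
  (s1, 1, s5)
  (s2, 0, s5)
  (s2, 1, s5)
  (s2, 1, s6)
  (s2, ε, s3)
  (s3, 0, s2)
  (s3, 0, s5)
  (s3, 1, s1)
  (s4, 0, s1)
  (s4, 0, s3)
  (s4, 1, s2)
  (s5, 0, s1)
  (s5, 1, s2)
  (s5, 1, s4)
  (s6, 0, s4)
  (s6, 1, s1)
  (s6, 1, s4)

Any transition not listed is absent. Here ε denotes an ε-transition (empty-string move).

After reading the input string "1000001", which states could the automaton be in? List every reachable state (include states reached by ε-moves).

{s1, s2, s3, s4, s5, s6}

Start in {s1}.
Read '1': {s1} → {s3, s5}.
Read '0': {s3, s5} → {s1, s2, s3, s5}.
Read '0': {s1, s2, s3, s5} → {s1, s2, s3, s5}.
Read '0': {s1, s2, s3, s5} → {s1, s2, s3, s5}.
Read '0': {s1, s2, s3, s5} → {s1, s2, s3, s5}.
Read '0': {s1, s2, s3, s5} → {s1, s2, s3, s5}.
Read '1': {s1, s2, s3, s5} → {s1, s2, s3, s4, s5, s6}.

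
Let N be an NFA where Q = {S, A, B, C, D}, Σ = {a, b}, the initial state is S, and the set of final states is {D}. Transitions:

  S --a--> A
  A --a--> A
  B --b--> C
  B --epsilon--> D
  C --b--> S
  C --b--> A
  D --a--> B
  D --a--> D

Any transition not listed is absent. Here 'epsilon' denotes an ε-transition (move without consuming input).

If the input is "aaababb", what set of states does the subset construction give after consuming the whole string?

Start in {S}.
Read 'a': {S} → {A}.
Read 'a': {A} → {A}.
Read 'a': {A} → {A}.
Read 'b': {A} → ∅.
The set is empty and remains empty for the remaining 3 symbols.

∅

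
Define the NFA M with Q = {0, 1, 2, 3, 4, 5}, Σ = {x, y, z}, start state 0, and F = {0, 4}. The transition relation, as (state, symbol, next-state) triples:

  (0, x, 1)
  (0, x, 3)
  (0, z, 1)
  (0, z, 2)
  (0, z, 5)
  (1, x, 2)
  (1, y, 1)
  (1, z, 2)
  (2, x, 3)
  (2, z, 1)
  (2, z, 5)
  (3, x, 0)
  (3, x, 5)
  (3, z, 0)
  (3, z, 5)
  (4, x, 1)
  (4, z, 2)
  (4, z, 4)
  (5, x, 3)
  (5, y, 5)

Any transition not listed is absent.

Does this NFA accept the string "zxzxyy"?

Start in {0}.
Read 'z': {0} → {1, 2, 5}.
Read 'x': {1, 2, 5} → {2, 3}.
Read 'z': {2, 3} → {0, 1, 5}.
Read 'x': {0, 1, 5} → {1, 2, 3}.
Read 'y': {1, 2, 3} → {1}.
Read 'y': {1} → {1}.
The final set {1} contains no accepting state.

No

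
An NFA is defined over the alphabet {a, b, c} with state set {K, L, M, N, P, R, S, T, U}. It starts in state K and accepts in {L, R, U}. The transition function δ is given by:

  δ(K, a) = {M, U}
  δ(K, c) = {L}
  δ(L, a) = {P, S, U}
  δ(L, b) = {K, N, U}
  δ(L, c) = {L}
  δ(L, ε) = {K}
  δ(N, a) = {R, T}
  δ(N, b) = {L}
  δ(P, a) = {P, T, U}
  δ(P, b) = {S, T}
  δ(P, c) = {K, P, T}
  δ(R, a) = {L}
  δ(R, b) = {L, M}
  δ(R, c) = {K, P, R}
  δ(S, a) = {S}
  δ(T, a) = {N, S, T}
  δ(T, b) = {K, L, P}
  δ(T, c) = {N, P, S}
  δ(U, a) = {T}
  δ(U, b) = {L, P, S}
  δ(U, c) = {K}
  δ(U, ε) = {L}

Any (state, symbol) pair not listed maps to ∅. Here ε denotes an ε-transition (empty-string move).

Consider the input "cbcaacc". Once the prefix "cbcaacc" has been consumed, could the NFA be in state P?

Start in {K}.
Read 'c': {K} → {K, L}.
Read 'b': {K, L} → {K, L, N, U}.
Read 'c': {K, L, N, U} → {K, L}.
Read 'a': {K, L} → {K, L, M, P, S, U}.
Read 'a': {K, L, M, P, S, U} → {K, L, M, P, S, T, U}.
Read 'c': {K, L, M, P, S, T, U} → {K, L, N, P, S, T}.
Read 'c': {K, L, N, P, S, T} → {K, L, N, P, S, T}.
State P is in {K, L, N, P, S, T}.

Yes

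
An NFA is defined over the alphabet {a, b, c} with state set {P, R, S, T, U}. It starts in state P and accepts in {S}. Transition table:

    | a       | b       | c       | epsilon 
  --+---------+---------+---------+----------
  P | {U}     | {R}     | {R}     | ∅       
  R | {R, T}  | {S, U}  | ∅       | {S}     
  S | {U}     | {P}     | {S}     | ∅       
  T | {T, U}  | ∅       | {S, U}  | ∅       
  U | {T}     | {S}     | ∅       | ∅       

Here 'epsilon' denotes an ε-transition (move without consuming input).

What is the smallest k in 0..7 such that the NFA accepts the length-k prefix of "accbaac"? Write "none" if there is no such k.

Start in {P}.
Read 'a': {P} → {U}.
Read 'c': {U} → ∅.
The set is empty and remains empty for the remaining 5 symbols.
No reachable set along the way intersects F.

none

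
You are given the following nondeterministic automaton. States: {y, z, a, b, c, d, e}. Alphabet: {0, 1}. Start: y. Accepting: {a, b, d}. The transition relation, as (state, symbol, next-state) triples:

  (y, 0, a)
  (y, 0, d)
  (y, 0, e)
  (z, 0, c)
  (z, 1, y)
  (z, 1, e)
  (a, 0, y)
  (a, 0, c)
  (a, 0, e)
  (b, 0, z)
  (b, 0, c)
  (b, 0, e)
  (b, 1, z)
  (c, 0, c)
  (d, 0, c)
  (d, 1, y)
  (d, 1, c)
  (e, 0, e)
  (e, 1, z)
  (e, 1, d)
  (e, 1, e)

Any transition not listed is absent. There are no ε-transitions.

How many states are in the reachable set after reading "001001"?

3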